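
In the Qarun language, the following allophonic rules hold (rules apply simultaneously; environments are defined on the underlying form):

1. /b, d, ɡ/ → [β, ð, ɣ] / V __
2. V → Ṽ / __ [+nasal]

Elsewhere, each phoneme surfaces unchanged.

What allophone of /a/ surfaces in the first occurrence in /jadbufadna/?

[a]

/a/ (between /j/ and /d/): rule 2 targets it, but not before a nasal consonant → unchanged [a].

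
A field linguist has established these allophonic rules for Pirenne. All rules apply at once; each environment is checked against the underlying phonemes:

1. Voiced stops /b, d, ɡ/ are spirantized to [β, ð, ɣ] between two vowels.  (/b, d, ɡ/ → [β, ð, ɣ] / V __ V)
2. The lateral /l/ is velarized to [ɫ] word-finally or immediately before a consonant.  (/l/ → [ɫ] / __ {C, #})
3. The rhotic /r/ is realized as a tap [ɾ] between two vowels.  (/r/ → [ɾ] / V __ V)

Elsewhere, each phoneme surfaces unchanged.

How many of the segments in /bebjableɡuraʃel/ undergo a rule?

3

Segments that undergo a rule: /ɡ/ → [ɣ] (rule 1); /r/ → [ɾ] (rule 3); /l/ → [ɫ] (rule 2).
All other segments surface unchanged.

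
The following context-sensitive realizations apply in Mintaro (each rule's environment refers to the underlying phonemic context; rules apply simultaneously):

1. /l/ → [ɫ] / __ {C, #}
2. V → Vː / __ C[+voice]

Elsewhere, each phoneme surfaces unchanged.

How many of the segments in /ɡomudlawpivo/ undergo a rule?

Segments that undergo a rule: /o/ → [oː] (rule 2); /u/ → [uː] (rule 2); /a/ → [aː] (rule 2); /i/ → [iː] (rule 2).
All other segments surface unchanged.

4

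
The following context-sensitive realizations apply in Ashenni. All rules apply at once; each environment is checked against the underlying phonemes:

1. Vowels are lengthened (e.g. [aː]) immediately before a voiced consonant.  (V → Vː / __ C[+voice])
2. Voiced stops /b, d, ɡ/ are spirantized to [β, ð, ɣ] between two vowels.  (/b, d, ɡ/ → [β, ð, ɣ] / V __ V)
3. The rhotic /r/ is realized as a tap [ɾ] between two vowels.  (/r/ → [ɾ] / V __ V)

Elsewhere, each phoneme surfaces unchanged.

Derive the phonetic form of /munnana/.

[muːnnaːna]

/m/ stays [m].
/u/ (between /m/ and /n/): before a voiced consonant, so rule 1 applies → [uː].
/n/ (between /u/ and /n/): no rule targets it → [n].
/n/ (between /n/ and /a/): no rule targets it → [n].
/a/ (between /n/ and /n/): before a voiced consonant, so rule 1 applies → [aː].
/n/ (between /a/ and /a/): no rule targets it → [n].
/a/ (word-final): rule 1 targets it, but not before a voiced consonant → unchanged [a].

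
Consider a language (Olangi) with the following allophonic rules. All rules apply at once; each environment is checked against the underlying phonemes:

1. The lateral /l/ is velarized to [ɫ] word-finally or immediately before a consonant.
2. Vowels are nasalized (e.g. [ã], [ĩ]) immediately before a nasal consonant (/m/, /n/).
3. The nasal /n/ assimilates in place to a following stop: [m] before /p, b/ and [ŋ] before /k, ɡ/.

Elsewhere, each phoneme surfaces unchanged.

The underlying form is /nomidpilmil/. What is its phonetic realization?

[nõmidpiɫmiɫ]

/n/ — word-initial; rule 3 does not apply here → [n].
/o/ — between /n/ and /m/, before a nasal consonant — surfaces as [õ] (rule 2).
/m/ stays [m].
/i/ (between /m/ and /d/) is in the target of rule 2 but the environment (before a nasal consonant) is not met → [i].
/d/ — not in any rule's target class → [d].
/p/ (between /d/ and /i/) is unaffected → [p].
/i/ (between /p/ and /l/): rule 2 targets it, but not before a nasal consonant → unchanged [i].
Rule 1 applies to /l/ (between /i/ and /m/: word-finally or immediately before a consonant) → [ɫ].
/m/ stays [m].
/i/ (between /m/ and /l/) is in the target of rule 2 but the environment (before a nasal consonant) is not met → [i].
Rule 1 applies to /l/ (word-final: word-finally or immediately before a consonant) → [ɫ].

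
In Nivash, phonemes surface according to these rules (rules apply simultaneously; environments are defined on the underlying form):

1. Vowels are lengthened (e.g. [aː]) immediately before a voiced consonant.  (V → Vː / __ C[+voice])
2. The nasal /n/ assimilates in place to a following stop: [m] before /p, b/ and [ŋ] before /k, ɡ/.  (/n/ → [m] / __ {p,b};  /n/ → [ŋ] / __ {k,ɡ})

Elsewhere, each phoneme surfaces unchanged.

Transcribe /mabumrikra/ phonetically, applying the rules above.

[maːbuːmrikra]

/m/ stays [m].
/a/ meets the environment for rule 1 (before a voiced consonant) → [aː].
/b/ (between /a/ and /u/) is unaffected → [b].
/u/ (between /b/ and /m/): before a voiced consonant, so rule 1 applies → [uː].
/m/ stays [m].
/r/ stays [r].
/i/ — between /r/ and /k/; rule 1 does not apply here → [i].
/k/ stays [k].
/r/ stays [r].
/a/ (word-final): rule 1 targets it, but not before a voiced consonant → unchanged [a].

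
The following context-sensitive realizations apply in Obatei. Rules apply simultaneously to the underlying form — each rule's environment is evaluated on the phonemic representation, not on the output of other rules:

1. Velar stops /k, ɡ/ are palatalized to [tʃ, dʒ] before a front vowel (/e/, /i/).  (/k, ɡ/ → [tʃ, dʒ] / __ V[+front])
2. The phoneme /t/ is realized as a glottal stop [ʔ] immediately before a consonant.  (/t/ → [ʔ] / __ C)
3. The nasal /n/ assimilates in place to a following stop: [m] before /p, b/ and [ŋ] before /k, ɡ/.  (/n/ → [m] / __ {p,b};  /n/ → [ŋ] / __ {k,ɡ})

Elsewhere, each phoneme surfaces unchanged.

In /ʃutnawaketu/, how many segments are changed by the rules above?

2

Segments that undergo a rule: /t/ → [ʔ] (rule 2); /k/ → [tʃ] (rule 1).
All other segments surface unchanged.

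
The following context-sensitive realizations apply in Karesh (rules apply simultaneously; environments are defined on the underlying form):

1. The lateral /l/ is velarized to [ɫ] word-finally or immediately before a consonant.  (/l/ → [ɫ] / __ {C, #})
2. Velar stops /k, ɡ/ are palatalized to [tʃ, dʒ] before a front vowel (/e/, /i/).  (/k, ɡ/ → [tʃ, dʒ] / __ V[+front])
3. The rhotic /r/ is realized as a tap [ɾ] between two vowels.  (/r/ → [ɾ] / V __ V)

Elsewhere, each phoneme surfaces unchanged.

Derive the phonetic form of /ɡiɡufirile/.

[dʒiɡufiɾile]

/ɡ/ (word-initial): before a front vowel, so rule 2 applies → [dʒ].
/i/ (between /ɡ/ and /ɡ/) is unaffected → [i].
/ɡ/ — between /i/ and /u/; rule 2 does not apply here → [ɡ].
/u/ stays [u].
/f/ (between /u/ and /i/): no rule targets it → [f].
/i/ (between /f/ and /r/) is unaffected → [i].
/r/ (between /i/ and /i/) occurs between two vowels → [ɾ] by rule 3.
/i/ (between /r/ and /l/): no rule targets it → [i].
/l/ (between /i/ and /e/) fails the environment for rule 1, so it stays [l].
/e/ (word-final): no rule targets it → [e].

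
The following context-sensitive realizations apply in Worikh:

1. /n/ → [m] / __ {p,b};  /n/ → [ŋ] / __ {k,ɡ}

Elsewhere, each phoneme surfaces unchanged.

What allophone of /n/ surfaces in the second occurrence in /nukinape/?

[n]

/n/ (between /i/ and /a/) fails the environment for rule 1, so it stays [n].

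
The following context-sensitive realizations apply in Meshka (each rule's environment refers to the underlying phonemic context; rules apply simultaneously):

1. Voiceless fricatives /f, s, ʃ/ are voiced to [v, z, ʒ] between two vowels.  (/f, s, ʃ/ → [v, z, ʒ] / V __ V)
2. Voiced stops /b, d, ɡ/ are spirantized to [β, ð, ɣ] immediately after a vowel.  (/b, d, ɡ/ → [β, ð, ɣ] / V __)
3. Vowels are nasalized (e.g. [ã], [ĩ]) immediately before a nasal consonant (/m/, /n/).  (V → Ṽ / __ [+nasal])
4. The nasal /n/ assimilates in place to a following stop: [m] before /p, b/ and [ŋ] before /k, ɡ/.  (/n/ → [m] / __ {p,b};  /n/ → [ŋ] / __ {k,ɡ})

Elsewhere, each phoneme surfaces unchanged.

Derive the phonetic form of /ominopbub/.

/o/ meets the environment for rule 3 (before a nasal consonant) → [õ].
/m/ — not in any rule's target class → [m].
Rule 3 applies to /i/ (between /m/ and /n/: before a nasal consonant) → [ĩ].
/n/ (between /i/ and /o/) is in the target of rule 4 but the environment (before a labial or velar stop) is not met → [n].
/o/ (between /n/ and /p/): rule 3 targets it, but not before a nasal consonant → unchanged [o].
/p/ — not in any rule's target class → [p].
/b/ — between /p/ and /u/; rule 2 does not apply here → [b].
/u/ (between /b/ and /b/) fails the environment for rule 3, so it stays [u].
Rule 2 applies to /b/ (word-final: immediately after a vowel) → [β].

[õmĩnopbuβ]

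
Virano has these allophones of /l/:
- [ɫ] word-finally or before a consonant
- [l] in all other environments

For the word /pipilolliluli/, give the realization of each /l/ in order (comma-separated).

[l], [ɫ], [l], [l], [l]

Occurrence 1 (position 5): no conditioning environment matches → elsewhere allophone [l].
Occurrence 2 (position 7): word-finally or before a consonant → [ɫ].
Occurrence 3 (position 8): no conditioning environment matches → elsewhere allophone [l].
Occurrence 4 (position 10): no conditioning environment matches → elsewhere allophone [l].
Occurrence 5 (position 12): no conditioning environment matches → elsewhere allophone [l].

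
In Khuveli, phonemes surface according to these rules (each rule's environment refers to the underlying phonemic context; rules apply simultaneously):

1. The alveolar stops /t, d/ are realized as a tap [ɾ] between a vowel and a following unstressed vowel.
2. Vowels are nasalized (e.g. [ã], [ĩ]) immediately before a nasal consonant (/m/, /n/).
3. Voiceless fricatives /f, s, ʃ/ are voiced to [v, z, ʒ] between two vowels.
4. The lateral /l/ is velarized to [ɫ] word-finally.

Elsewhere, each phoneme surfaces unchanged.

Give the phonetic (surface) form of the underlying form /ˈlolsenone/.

/l/ (word-initial): rule 4 targets it, but not word-finally → unchanged [l].
/o/ — between /l/ and /l/; rule 2 does not apply here → [o].
/l/ (between /o/ and /s/) fails the environment for rule 4, so it stays [l].
/s/ (between /l/ and /e/) is in the target of rule 3 but the environment (between two vowels) is not met → [s].
/e/ (between /s/ and /n/) occurs before a nasal consonant → [ẽ] by rule 2.
/n/ — not in any rule's target class → [n].
Rule 2 applies to /o/ (between /n/ and /n/: before a nasal consonant) → [õ].
/n/ (between /o/ and /e/) is unaffected → [n].
/e/ (word-final) fails the environment for rule 2, so it stays [e].

[ˈlolsẽnõne]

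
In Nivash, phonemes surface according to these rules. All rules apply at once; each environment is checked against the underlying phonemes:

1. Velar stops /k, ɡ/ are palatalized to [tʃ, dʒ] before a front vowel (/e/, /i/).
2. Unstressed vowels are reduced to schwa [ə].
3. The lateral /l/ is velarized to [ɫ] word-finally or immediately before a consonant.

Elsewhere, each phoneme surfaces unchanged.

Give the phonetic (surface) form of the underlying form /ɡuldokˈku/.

/ɡ/ — word-initial; rule 1 does not apply here → [ɡ].
/u/ — between /ɡ/ and /l/, in an unstressed syllable — surfaces as [ə] (rule 2).
/l/ (between /u/ and /d/): word-finally or immediately before a consonant, so rule 3 applies → [ɫ].
/o/ — between /d/ and /k/, in an unstressed syllable — surfaces as [ə] (rule 2).
/k/ (between /o/ and /k/): rule 1 targets it, but not before a front vowel → unchanged [k].
/k/ (between /k/ and /u/): rule 1 targets it, but not before a front vowel → unchanged [k].
/u/ (word-final): rule 2 targets it, but not in an unstressed syllable → unchanged [u].

[ɡəɫdəkˈku]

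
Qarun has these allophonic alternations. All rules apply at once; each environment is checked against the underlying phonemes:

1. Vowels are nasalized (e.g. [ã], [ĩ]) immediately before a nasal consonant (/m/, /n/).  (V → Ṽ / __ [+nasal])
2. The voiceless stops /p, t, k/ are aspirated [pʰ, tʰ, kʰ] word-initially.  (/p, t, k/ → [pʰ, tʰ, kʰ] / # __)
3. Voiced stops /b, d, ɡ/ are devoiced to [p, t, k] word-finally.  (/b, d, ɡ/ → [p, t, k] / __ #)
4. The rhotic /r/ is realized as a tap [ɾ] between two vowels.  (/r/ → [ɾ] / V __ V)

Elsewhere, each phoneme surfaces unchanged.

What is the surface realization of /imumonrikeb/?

/i/ (word-initial): before a nasal consonant, so rule 1 applies → [ĩ].
/m/ (between /i/ and /u/) is unaffected → [m].
/u/ (between /m/ and /m/) occurs before a nasal consonant → [ũ] by rule 1.
/m/ — not in any rule's target class → [m].
Rule 1 applies to /o/ (between /m/ and /n/: before a nasal consonant) → [õ].
/n/ (between /o/ and /r/) is unaffected → [n].
/r/ — between /n/ and /i/; rule 4 does not apply here → [r].
/i/ (between /r/ and /k/) fails the environment for rule 1, so it stays [i].
/k/ — between /i/ and /e/; rule 2 does not apply here → [k].
/e/ (between /k/ and /b/): rule 1 targets it, but not before a nasal consonant → unchanged [e].
/b/ (word-final) occurs word-finally → [p] by rule 3.

[ĩmũmõnrikep]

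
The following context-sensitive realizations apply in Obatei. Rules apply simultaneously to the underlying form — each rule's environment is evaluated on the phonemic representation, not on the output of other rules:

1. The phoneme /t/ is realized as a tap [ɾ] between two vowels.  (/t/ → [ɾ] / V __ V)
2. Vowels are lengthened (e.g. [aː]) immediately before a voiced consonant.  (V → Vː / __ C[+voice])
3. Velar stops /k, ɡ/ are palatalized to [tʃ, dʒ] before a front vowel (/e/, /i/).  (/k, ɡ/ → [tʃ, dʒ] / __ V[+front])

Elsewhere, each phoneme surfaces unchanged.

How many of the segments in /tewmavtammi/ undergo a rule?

3

Segments that undergo a rule: /e/ → [eː] (rule 2); /a/ → [aː] (rule 2); /a/ → [aː] (rule 2).
All other segments surface unchanged.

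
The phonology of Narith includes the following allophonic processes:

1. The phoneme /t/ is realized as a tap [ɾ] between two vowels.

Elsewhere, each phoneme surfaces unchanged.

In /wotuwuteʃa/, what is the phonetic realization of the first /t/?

[ɾ]

/t/ meets the environment for rule 1 (between two vowels) → [ɾ].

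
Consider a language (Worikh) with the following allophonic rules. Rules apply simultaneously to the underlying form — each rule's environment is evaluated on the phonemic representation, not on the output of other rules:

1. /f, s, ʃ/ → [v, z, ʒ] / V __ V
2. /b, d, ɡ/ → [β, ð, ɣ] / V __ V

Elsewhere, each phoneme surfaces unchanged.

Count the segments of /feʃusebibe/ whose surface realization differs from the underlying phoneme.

Segments that undergo a rule: /ʃ/ → [ʒ] (rule 1); /s/ → [z] (rule 1); /b/ → [β] (rule 2); /b/ → [β] (rule 2).
All other segments surface unchanged.

4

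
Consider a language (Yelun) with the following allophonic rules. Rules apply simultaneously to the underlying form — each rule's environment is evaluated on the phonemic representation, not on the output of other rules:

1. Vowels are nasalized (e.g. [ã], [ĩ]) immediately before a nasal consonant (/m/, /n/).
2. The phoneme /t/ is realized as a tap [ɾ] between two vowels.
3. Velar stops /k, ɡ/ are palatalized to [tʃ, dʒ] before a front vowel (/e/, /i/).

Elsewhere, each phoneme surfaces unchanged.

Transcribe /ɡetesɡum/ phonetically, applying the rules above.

/ɡ/ meets the environment for rule 3 (before a front vowel) → [dʒ].
/e/ — between /ɡ/ and /t/; rule 1 does not apply here → [e].
/t/ (between /e/ and /e/) occurs between two vowels → [ɾ] by rule 2.
/e/ — between /t/ and /s/; rule 1 does not apply here → [e].
/ɡ/ (between /s/ and /u/) is in the target of rule 3 but the environment (before a front vowel) is not met → [ɡ].
/u/ (between /ɡ/ and /m/): before a nasal consonant, so rule 1 applies → [ũ].

[dʒeɾesɡũm]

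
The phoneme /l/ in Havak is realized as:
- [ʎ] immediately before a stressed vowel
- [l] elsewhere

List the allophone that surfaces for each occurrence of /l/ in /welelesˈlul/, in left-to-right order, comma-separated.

Occurrence 1 (position 3): no conditioning environment matches → elsewhere allophone [l].
Occurrence 2 (position 5): no conditioning environment matches → elsewhere allophone [l].
Occurrence 3 (position 8): immediately before a stressed vowel → [ʎ].
Occurrence 4 (position 10): no conditioning environment matches → elsewhere allophone [l].

[l], [l], [ʎ], [l]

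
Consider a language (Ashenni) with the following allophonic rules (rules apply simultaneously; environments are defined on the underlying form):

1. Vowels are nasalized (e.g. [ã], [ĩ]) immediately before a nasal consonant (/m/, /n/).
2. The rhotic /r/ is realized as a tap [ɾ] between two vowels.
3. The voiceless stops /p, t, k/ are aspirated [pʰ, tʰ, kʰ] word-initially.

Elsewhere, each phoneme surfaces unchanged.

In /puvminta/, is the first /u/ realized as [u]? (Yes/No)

Yes

/u/ (between /p/ and /v/) fails the environment for rule 1, so it stays [u].
The actual realization is [u], which matches [u].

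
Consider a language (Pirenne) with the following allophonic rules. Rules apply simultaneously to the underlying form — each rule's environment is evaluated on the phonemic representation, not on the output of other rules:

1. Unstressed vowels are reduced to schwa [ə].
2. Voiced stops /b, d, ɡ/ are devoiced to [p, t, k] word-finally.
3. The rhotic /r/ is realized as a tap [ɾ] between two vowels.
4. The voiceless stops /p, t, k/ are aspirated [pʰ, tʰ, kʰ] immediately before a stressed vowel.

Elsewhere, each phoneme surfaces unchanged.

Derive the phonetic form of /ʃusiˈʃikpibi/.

/u/ (between /ʃ/ and /s/) occurs in an unstressed syllable → [ə] by rule 1.
/i/ — between /s/ and /ʃ/, in an unstressed syllable — surfaces as [ə] (rule 1).
/i/ — between /ʃ/ and /k/; rule 1 does not apply here → [i].
/k/ (between /i/ and /p/) fails the environment for rule 4, so it stays [k].
/p/ (between /k/ and /i/) fails the environment for rule 4, so it stays [p].
/i/ (between /p/ and /b/): in an unstressed syllable, so rule 1 applies → [ə].
/b/ (between /i/ and /i/): rule 2 targets it, but not word-finally → unchanged [b].
/i/ — word-final, in an unstressed syllable — surfaces as [ə] (rule 1).

[ʃəsəˈʃikpəbə]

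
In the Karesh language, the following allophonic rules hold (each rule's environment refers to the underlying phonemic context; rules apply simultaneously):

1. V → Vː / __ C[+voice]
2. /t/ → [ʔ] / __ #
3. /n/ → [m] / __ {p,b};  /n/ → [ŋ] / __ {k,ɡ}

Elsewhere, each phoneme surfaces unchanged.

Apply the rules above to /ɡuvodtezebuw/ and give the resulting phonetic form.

/ɡ/ — not in any rule's target class → [ɡ].
/u/ (between /ɡ/ and /v/): before a voiced consonant, so rule 1 applies → [uː].
/v/ (between /u/ and /o/) is unaffected → [v].
Rule 1 applies to /o/ (between /v/ and /d/: before a voiced consonant) → [oː].
/d/ stays [d].
/t/ (between /d/ and /e/) is in the target of rule 2 but the environment (word-finally) is not met → [t].
/e/ (between /t/ and /z/): before a voiced consonant, so rule 1 applies → [eː].
/z/ — not in any rule's target class → [z].
Rule 1 applies to /e/ (between /z/ and /b/: before a voiced consonant) → [eː].
/b/ (between /e/ and /u/) is unaffected → [b].
/u/ (between /b/ and /w/) occurs before a voiced consonant → [uː] by rule 1.
/w/ stays [w].

[ɡuːvoːdteːzeːbuːw]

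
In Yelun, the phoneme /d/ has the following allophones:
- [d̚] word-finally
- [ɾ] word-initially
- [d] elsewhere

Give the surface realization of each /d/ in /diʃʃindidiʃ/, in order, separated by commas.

Occurrence 1 (position 1): word-initially → [ɾ].
Occurrence 2 (position 7): no conditioning environment matches → elsewhere allophone [d].
Occurrence 3 (position 9): no conditioning environment matches → elsewhere allophone [d].

[ɾ], [d], [d]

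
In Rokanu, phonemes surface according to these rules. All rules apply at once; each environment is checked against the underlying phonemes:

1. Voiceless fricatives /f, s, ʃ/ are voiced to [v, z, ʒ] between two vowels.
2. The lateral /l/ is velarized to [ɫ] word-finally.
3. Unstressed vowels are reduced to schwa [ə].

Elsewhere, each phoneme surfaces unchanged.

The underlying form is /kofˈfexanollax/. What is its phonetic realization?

/k/ (word-initial): no rule targets it → [k].
/o/ — between /k/ and /f/, in an unstressed syllable — surfaces as [ə] (rule 3).
/f/ (between /o/ and /f/) fails the environment for rule 1, so it stays [f].
/f/ (between /f/ and /e/) is in the target of rule 1 but the environment (between two vowels) is not met → [f].
/e/ (between /f/ and /x/) fails the environment for rule 3, so it stays [e].
/x/ stays [x].
/a/ — between /x/ and /n/, in an unstressed syllable — surfaces as [ə] (rule 3).
/n/ (between /a/ and /o/) is unaffected → [n].
/o/ — between /n/ and /l/, in an unstressed syllable — surfaces as [ə] (rule 3).
/l/ (between /o/ and /l/) fails the environment for rule 2, so it stays [l].
/l/ (between /l/ and /a/) is in the target of rule 2 but the environment (word-finally) is not met → [l].
/a/ (between /l/ and /x/) occurs in an unstressed syllable → [ə] by rule 3.
/x/ — not in any rule's target class → [x].

[kəfˈfexənəlləx]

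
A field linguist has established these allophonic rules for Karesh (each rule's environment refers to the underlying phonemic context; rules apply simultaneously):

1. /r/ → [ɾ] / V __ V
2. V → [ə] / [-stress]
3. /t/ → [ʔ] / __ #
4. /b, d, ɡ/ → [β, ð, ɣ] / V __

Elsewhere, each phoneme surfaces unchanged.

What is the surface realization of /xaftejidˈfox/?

[xəftəjəðˈfox]

/a/ (between /x/ and /f/) occurs in an unstressed syllable → [ə] by rule 2.
/t/ (between /f/ and /e/) fails the environment for rule 3, so it stays [t].
/e/ meets the environment for rule 2 (in an unstressed syllable) → [ə].
/i/ (between /j/ and /d/): in an unstressed syllable, so rule 2 applies → [ə].
/d/ (between /i/ and /f/) occurs immediately after a vowel → [ð] by rule 4.
/o/ (between /f/ and /x/) is in the target of rule 2 but the environment (in an unstressed syllable) is not met → [o].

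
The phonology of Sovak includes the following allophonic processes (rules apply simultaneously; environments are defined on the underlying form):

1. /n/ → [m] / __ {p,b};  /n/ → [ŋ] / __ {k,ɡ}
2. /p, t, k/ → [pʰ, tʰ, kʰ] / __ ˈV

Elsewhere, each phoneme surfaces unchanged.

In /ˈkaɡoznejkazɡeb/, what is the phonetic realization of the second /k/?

[k]

/k/ (between /j/ and /a/): rule 2 targets it, but not immediately before a stressed vowel → unchanged [k].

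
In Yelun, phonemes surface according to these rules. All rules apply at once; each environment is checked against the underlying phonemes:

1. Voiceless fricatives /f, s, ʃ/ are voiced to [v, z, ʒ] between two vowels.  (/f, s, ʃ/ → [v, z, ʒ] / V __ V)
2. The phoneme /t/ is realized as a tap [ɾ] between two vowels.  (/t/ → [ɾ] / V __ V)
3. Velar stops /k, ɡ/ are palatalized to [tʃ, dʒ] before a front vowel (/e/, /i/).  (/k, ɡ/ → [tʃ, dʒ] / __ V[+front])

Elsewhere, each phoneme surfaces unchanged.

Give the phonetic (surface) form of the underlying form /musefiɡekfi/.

[muzevidʒekfi]

/m/ — not in any rule's target class → [m].
/u/ (between /m/ and /s/): no rule targets it → [u].
Rule 1 applies to /s/ (between /u/ and /e/: between two vowels) → [z].
/e/ stays [e].
/f/ meets the environment for rule 1 (between two vowels) → [v].
/i/ stays [i].
/ɡ/ — between /i/ and /e/, before a front vowel — surfaces as [dʒ] (rule 3).
/e/ (between /ɡ/ and /k/): no rule targets it → [e].
/k/ (between /e/ and /f/) is in the target of rule 3 but the environment (before a front vowel) is not met → [k].
/f/ (between /k/ and /i/): rule 1 targets it, but not between two vowels → unchanged [f].
/i/ stays [i].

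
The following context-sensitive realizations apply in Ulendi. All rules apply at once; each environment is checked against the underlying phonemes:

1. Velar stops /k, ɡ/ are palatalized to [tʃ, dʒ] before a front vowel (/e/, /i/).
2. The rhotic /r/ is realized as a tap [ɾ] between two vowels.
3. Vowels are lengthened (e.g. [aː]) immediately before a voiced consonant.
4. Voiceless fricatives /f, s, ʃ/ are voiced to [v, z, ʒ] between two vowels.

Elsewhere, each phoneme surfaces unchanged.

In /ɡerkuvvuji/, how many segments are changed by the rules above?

4

Segments that undergo a rule: /ɡ/ → [dʒ] (rule 1); /e/ → [eː] (rule 3); /u/ → [uː] (rule 3); /u/ → [uː] (rule 3).
All other segments surface unchanged.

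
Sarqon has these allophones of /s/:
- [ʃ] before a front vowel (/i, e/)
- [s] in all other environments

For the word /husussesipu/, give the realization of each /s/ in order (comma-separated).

[s], [s], [ʃ], [ʃ]

Occurrence 1 (position 3): no conditioning environment matches → elsewhere allophone [s].
Occurrence 2 (position 5): no conditioning environment matches → elsewhere allophone [s].
Occurrence 3 (position 6): before a front vowel (/i, e/) → [ʃ].
Occurrence 4 (position 8): before a front vowel (/i, e/) → [ʃ].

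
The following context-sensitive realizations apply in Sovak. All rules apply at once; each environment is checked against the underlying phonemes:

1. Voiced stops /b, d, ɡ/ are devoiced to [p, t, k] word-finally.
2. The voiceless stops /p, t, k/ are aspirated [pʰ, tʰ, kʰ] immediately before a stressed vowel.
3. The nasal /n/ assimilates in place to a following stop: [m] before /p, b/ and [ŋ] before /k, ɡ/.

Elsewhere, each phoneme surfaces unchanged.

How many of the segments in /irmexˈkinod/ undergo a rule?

2

Segments that undergo a rule: /k/ → [kʰ] (rule 2); /d/ → [t] (rule 1).
All other segments surface unchanged.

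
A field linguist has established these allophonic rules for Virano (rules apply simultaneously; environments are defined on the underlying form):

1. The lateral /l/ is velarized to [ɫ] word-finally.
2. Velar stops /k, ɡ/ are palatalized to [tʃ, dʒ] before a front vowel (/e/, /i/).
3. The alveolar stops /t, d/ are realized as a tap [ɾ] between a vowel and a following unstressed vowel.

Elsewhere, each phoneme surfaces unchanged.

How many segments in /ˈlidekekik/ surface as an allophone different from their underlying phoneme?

3

Segments that undergo a rule: /d/ → [ɾ] (rule 3); /k/ → [tʃ] (rule 2); /k/ → [tʃ] (rule 2).
All other segments surface unchanged.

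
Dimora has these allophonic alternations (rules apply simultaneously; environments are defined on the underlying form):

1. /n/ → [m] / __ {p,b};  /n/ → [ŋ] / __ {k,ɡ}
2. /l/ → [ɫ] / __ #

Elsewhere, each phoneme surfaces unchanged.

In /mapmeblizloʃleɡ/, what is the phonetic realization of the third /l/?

[l]

/l/ (between /ʃ/ and /e/): rule 2 targets it, but not word-finally → unchanged [l].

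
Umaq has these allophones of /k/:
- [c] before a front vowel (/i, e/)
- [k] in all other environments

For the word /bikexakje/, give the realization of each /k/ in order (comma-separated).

Occurrence 1 (position 3): before a front vowel → [c].
Occurrence 2 (position 7): no conditioning environment matches → elsewhere allophone [k].

[c], [k]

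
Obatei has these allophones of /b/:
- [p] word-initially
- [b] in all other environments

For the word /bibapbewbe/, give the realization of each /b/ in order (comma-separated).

[p], [b], [b], [b]

Occurrence 1 (position 1): word-initially → [p].
Occurrence 2 (position 3): no conditioning environment matches → elsewhere allophone [b].
Occurrence 3 (position 6): no conditioning environment matches → elsewhere allophone [b].
Occurrence 4 (position 9): no conditioning environment matches → elsewhere allophone [b].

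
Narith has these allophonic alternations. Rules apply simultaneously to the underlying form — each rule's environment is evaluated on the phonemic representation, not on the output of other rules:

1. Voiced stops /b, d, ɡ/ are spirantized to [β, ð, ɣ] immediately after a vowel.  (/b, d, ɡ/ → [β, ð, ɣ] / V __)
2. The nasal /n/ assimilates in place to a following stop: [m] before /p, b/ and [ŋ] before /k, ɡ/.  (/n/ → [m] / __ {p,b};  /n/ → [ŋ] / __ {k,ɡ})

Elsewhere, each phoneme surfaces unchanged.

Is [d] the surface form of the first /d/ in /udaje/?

No

/d/ (between /u/ and /a/) occurs immediately after a vowel → [ð] by rule 1.
The actual realization is [ð], not [d].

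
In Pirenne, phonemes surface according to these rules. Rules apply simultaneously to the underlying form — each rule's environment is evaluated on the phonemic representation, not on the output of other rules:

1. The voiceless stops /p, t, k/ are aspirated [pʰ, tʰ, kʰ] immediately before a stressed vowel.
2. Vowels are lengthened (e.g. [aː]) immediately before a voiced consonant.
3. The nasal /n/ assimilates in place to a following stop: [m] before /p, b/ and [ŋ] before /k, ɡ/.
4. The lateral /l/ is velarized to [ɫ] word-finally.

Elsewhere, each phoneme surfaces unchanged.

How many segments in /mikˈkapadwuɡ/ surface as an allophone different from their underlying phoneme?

3

Segments that undergo a rule: /k/ → [kʰ] (rule 1); /a/ → [aː] (rule 2); /u/ → [uː] (rule 2).
All other segments surface unchanged.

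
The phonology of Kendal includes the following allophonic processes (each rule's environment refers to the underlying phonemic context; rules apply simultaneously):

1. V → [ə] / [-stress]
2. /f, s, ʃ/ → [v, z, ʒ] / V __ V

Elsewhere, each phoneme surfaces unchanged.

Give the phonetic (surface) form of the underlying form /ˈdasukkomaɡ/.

/d/ stays [d].
/a/ (between /d/ and /s/): rule 1 targets it, but not in an unstressed syllable → unchanged [a].
/s/ — between /a/ and /u/, between two vowels — surfaces as [z] (rule 2).
/u/ (between /s/ and /k/): in an unstressed syllable, so rule 1 applies → [ə].
/k/ (between /u/ and /k/) is unaffected → [k].
/k/ — not in any rule's target class → [k].
/o/ — between /k/ and /m/, in an unstressed syllable — surfaces as [ə] (rule 1).
/m/ — not in any rule's target class → [m].
/a/ — between /m/ and /ɡ/, in an unstressed syllable — surfaces as [ə] (rule 1).
/ɡ/ stays [ɡ].

[ˈdazəkkəməɡ]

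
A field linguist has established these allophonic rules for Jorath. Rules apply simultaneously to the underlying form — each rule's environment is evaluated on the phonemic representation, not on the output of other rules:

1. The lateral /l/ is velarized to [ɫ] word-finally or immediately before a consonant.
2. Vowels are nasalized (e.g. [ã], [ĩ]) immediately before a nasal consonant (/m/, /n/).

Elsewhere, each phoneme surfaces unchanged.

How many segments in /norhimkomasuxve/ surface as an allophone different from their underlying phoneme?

Segments that undergo a rule: /i/ → [ĩ] (rule 2); /o/ → [õ] (rule 2).
All other segments surface unchanged.

2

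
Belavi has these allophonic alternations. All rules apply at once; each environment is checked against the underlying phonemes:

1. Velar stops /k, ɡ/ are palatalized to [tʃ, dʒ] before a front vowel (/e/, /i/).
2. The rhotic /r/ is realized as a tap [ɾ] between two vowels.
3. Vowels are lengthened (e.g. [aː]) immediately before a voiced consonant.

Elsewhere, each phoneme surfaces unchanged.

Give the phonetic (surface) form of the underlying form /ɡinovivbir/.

[dʒiːnoːviːvbiːr]

/ɡ/ (word-initial) occurs before a front vowel → [dʒ] by rule 1.
/i/ (between /ɡ/ and /n/): before a voiced consonant, so rule 3 applies → [iː].
/o/ — between /n/ and /v/, before a voiced consonant — surfaces as [oː] (rule 3).
/i/ (between /v/ and /v/) occurs before a voiced consonant → [iː] by rule 3.
/i/ — between /b/ and /r/, before a voiced consonant — surfaces as [iː] (rule 3).
/r/ (word-final) fails the environment for rule 2, so it stays [r].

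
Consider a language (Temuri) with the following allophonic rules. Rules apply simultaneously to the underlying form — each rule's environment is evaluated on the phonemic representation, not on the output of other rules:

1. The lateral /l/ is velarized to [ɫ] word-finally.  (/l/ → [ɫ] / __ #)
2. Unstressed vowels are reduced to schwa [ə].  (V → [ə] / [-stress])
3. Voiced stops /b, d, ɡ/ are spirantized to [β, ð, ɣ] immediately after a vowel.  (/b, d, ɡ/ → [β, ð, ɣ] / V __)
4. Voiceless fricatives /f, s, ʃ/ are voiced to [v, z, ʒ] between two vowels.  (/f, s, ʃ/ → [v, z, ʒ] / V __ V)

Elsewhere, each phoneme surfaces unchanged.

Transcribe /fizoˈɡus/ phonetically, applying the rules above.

/f/ (word-initial) fails the environment for rule 4, so it stays [f].
Rule 2 applies to /i/ (between /f/ and /z/: in an unstressed syllable) → [ə].
/o/ — between /z/ and /ɡ/, in an unstressed syllable — surfaces as [ə] (rule 2).
/ɡ/ — between /o/ and /u/, immediately after a vowel — surfaces as [ɣ] (rule 3).
/u/ (between /ɡ/ and /s/): rule 2 targets it, but not in an unstressed syllable → unchanged [u].
/s/ (word-final): rule 4 targets it, but not between two vowels → unchanged [s].

[fəzəˈɣus]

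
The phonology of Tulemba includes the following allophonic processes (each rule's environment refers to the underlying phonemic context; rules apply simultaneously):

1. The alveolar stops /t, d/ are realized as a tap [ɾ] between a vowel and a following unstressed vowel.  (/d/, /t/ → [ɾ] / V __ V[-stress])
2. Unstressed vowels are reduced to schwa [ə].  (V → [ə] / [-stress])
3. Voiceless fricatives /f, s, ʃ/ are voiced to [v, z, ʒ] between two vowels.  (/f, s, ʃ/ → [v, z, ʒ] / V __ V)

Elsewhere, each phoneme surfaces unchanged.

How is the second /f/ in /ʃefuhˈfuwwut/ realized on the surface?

/f/ (between /h/ and /u/) fails the environment for rule 3, so it stays [f].

[f]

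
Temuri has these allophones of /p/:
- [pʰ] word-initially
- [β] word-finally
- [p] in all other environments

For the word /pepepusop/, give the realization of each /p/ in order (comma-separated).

Occurrence 1 (position 1): word-initially → [pʰ].
Occurrence 2 (position 3): no conditioning environment matches → elsewhere allophone [p].
Occurrence 3 (position 5): no conditioning environment matches → elsewhere allophone [p].
Occurrence 4 (position 9): word-finally → [β].

[pʰ], [p], [p], [β]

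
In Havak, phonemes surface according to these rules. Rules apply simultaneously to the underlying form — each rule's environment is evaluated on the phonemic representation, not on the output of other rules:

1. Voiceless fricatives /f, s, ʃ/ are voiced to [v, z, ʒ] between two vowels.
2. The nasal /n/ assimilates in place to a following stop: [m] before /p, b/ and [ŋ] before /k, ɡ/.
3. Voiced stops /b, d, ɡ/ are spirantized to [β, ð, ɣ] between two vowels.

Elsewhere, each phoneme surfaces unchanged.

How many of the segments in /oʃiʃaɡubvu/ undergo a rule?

Segments that undergo a rule: /ʃ/ → [ʒ] (rule 1); /ʃ/ → [ʒ] (rule 1); /ɡ/ → [ɣ] (rule 3).
All other segments surface unchanged.

3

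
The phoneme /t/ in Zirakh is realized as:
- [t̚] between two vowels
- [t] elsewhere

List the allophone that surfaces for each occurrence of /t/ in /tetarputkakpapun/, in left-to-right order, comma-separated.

Occurrence 1 (position 1): no conditioning environment matches → elsewhere allophone [t].
Occurrence 2 (position 3): between two vowels → [t̚].
Occurrence 3 (position 8): no conditioning environment matches → elsewhere allophone [t].

[t], [t̚], [t]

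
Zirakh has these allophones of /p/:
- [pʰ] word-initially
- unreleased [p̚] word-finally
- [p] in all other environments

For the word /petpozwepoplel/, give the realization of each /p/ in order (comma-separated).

[pʰ], [p], [p], [p]

Occurrence 1 (position 1): word-initially → [pʰ].
Occurrence 2 (position 4): no conditioning environment matches → elsewhere allophone [p].
Occurrence 3 (position 9): no conditioning environment matches → elsewhere allophone [p].
Occurrence 4 (position 11): no conditioning environment matches → elsewhere allophone [p].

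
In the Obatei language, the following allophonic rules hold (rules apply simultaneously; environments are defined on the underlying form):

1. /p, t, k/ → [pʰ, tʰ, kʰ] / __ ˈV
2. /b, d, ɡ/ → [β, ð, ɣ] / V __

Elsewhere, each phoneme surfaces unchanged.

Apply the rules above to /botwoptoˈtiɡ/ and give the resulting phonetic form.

/b/ (word-initial) fails the environment for rule 2, so it stays [b].
/o/ — not in any rule's target class → [o].
/t/ (between /o/ and /w/) fails the environment for rule 1, so it stays [t].
/w/ (between /t/ and /o/) is unaffected → [w].
/o/ — not in any rule's target class → [o].
/p/ — between /o/ and /t/; rule 1 does not apply here → [p].
/t/ (between /p/ and /o/) is in the target of rule 1 but the environment (immediately before a stressed vowel) is not met → [t].
/o/ stays [o].
/t/ meets the environment for rule 1 (immediately before a stressed vowel) → [tʰ].
/i/ (between /t/ and /ɡ/): no rule targets it → [i].
/ɡ/ — word-final, immediately after a vowel — surfaces as [ɣ] (rule 2).

[botwoptoˈtʰiɣ]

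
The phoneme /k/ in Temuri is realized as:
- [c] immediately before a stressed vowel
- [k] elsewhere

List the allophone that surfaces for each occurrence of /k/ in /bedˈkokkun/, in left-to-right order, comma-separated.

[c], [k], [k]

Occurrence 1 (position 4): immediately before a stressed vowel → [c].
Occurrence 2 (position 6): no conditioning environment matches → elsewhere allophone [k].
Occurrence 3 (position 7): no conditioning environment matches → elsewhere allophone [k].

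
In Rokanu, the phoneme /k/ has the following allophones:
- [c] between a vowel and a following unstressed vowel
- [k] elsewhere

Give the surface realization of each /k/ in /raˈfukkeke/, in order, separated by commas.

Occurrence 1 (position 5): no conditioning environment matches → elsewhere allophone [k].
Occurrence 2 (position 6): no conditioning environment matches → elsewhere allophone [k].
Occurrence 3 (position 8): between a vowel and a following unstressed vowel → [c].

[k], [k], [c]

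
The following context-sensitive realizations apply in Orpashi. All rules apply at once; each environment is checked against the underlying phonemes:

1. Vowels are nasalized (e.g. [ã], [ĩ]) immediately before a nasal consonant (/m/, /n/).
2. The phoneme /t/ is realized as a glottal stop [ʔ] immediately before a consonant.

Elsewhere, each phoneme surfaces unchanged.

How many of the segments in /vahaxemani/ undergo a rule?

2

Segments that undergo a rule: /e/ → [ẽ] (rule 1); /a/ → [ã] (rule 1).
All other segments surface unchanged.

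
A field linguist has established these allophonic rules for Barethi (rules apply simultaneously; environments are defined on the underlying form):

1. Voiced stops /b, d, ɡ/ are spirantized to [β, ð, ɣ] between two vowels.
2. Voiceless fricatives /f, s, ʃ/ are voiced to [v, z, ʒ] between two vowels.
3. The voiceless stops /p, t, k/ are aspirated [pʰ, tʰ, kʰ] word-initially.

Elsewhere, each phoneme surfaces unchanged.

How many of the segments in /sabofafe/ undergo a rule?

3

Segments that undergo a rule: /b/ → [β] (rule 1); /f/ → [v] (rule 2); /f/ → [v] (rule 2).
All other segments surface unchanged.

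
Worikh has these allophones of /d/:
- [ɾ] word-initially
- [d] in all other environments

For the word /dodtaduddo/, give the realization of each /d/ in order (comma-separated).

Occurrence 1 (position 1): word-initially → [ɾ].
Occurrence 2 (position 3): no conditioning environment matches → elsewhere allophone [d].
Occurrence 3 (position 6): no conditioning environment matches → elsewhere allophone [d].
Occurrence 4 (position 8): no conditioning environment matches → elsewhere allophone [d].
Occurrence 5 (position 9): no conditioning environment matches → elsewhere allophone [d].

[ɾ], [d], [d], [d], [d]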